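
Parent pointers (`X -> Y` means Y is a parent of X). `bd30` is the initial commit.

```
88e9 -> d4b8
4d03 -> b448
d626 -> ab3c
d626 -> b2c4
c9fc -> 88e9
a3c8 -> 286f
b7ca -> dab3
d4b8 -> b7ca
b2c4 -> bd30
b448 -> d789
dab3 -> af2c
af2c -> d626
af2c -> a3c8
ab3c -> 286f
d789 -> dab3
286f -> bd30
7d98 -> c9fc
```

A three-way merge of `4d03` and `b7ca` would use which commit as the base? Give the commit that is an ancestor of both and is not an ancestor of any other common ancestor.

Ancestors of 4d03: {286f, 4d03, a3c8, ab3c, af2c, b2c4, b448, bd30, d626, d789, dab3}.
Ancestors of b7ca: {286f, a3c8, ab3c, af2c, b2c4, b7ca, bd30, d626, dab3}.
Common ancestors: {286f, a3c8, ab3c, af2c, b2c4, bd30, d626, dab3}.
Among these, dab3 is not an ancestor of any other common ancestor — it is the merge base.

dab3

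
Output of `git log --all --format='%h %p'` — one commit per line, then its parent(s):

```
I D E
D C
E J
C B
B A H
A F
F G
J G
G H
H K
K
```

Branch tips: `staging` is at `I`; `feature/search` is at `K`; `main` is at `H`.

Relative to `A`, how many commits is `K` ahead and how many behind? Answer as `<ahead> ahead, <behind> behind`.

0 ahead, 4 behind

Reachable from K: {K}.
Reachable from A: {A, F, G, H, K}.
Only in K's history (ahead): {} — 0.
Only in A's history (behind): {A, F, G, H} — 4.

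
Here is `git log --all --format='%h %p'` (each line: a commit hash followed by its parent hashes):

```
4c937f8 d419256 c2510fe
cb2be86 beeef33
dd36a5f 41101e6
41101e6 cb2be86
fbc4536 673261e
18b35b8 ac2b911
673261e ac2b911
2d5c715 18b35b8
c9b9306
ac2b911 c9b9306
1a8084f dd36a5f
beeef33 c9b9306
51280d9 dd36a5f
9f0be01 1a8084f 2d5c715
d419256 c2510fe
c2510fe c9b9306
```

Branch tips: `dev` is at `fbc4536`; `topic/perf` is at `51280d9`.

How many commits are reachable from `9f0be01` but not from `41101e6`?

Reachable from 9f0be01: {18b35b8, 1a8084f, 2d5c715, 41101e6, 9f0be01, ac2b911, beeef33, c9b9306, cb2be86, dd36a5f}.
Reachable from 41101e6: {41101e6, beeef33, c9b9306, cb2be86}.
In 9f0be01's history but not 41101e6's: {18b35b8, 1a8084f, 2d5c715, 9f0be01, ac2b911, dd36a5f} — 6 commits.

6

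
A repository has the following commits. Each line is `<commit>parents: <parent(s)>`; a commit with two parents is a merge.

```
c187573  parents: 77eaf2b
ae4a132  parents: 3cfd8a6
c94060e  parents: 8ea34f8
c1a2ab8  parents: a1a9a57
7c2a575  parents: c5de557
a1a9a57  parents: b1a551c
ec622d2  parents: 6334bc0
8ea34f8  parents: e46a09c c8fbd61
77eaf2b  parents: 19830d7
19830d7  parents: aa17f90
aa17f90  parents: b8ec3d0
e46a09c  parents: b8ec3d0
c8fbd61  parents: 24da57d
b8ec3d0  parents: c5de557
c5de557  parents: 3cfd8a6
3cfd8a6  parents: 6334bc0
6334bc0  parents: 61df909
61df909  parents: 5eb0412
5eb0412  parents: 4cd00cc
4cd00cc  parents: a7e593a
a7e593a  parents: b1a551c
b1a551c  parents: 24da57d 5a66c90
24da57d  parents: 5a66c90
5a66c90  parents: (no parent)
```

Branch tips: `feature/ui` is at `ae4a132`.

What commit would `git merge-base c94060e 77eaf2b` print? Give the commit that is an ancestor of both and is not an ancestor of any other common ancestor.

b8ec3d0

Ancestors of c94060e: {24da57d, 3cfd8a6, 4cd00cc, 5a66c90, 5eb0412, 61df909, 6334bc0, 8ea34f8, a7e593a, b1a551c, b8ec3d0, c5de557, c8fbd61, c94060e, e46a09c}.
Ancestors of 77eaf2b: {19830d7, 24da57d, 3cfd8a6, 4cd00cc, 5a66c90, 5eb0412, 61df909, 6334bc0, 77eaf2b, a7e593a, aa17f90, b1a551c, b8ec3d0, c5de557}.
Common ancestors: {24da57d, 3cfd8a6, 4cd00cc, 5a66c90, 5eb0412, 61df909, 6334bc0, a7e593a, b1a551c, b8ec3d0, c5de557}.
Among these, b8ec3d0 is not an ancestor of any other common ancestor — it is the merge base.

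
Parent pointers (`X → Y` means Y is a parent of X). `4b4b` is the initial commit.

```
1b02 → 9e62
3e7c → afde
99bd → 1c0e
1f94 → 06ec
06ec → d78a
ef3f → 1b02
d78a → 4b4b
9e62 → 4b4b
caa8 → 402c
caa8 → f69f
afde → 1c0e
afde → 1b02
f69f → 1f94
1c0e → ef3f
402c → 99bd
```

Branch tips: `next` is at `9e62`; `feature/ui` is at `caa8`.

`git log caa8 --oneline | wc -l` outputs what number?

Walking parent pointers from caa8: reachable set = {06ec, 1b02, 1c0e, 1f94, 402c, 4b4b, 99bd, 9e62, caa8, d78a, ef3f, f69f}.
That is 12 commits.

12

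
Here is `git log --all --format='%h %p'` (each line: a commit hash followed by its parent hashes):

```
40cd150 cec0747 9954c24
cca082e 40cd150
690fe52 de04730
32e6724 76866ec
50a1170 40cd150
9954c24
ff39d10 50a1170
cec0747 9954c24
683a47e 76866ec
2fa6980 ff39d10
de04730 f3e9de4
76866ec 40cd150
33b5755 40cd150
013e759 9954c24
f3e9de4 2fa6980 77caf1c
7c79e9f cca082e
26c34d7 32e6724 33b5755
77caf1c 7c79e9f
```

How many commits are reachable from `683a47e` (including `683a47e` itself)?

5

Walking parent pointers from 683a47e: reachable set = {40cd150, 683a47e, 76866ec, 9954c24, cec0747}.
That is 5 commits.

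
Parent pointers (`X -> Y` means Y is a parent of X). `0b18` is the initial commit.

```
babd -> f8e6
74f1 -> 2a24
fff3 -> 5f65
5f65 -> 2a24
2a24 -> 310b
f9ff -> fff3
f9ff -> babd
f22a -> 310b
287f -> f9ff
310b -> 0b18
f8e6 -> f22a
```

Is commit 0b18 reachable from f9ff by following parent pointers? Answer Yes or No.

Ancestors of f9ff (commits reachable by following parents): {0b18, 2a24, 310b, 5f65, babd, f22a, f8e6, f9ff, fff3}.
0b18 is in that set, so it is an ancestor of f9ff.

Yes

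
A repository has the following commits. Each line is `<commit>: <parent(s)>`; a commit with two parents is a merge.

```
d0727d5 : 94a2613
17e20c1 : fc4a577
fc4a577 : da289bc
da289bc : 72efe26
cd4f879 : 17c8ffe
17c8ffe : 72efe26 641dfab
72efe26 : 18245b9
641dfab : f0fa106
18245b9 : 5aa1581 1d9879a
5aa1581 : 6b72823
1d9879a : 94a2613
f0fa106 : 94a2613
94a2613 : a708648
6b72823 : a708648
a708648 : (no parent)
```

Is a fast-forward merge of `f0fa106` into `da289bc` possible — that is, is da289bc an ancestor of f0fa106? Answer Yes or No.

No

A fast-forward from da289bc to f0fa106 is possible iff da289bc is an ancestor of f0fa106.
Ancestors of f0fa106: {94a2613, a708648, f0fa106}.
da289bc is not among them, so fast-forward is not possible.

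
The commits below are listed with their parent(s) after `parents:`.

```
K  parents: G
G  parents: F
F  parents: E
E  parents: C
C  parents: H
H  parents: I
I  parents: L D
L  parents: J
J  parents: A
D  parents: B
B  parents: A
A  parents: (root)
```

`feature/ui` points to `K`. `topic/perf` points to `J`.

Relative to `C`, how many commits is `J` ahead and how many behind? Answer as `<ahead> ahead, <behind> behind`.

Reachable from J: {A, J}.
Reachable from C: {A, B, C, D, H, I, J, L}.
Only in J's history (ahead): {} — 0.
Only in C's history (behind): {B, C, D, H, I, L} — 6.

0 ahead, 6 behind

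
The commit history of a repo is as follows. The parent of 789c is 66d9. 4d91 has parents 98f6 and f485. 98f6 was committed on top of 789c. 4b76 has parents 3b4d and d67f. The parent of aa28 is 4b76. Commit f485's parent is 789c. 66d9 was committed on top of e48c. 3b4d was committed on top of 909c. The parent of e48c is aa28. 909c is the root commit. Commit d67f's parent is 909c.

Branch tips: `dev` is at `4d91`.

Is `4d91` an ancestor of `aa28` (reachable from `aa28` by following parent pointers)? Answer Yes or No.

No

Ancestors of aa28: {3b4d, 4b76, 909c, aa28, d67f}.
4d91 is not in that set, so it is not an ancestor of aa28.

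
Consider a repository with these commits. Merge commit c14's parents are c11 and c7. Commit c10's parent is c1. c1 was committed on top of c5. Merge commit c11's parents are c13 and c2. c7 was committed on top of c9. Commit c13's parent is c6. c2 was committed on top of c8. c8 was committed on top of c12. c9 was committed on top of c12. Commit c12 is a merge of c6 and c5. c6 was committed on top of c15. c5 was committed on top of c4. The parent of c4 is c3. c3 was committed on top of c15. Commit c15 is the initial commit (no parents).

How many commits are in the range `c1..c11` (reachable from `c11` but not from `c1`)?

Reachable from c11: {c11, c12, c13, c15, c2, c3, c4, c5, c6, c8}.
Reachable from c1: {c1, c15, c3, c4, c5}.
In c11's history but not c1's: {c11, c12, c13, c2, c6, c8} — 6 commits.

6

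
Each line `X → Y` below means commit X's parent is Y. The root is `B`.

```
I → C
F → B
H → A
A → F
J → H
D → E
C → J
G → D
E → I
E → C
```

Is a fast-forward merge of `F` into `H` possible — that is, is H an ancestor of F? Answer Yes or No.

A fast-forward from H to F is possible iff H is an ancestor of F.
Ancestors of F: {B, F}.
H is not among them, so fast-forward is not possible.

No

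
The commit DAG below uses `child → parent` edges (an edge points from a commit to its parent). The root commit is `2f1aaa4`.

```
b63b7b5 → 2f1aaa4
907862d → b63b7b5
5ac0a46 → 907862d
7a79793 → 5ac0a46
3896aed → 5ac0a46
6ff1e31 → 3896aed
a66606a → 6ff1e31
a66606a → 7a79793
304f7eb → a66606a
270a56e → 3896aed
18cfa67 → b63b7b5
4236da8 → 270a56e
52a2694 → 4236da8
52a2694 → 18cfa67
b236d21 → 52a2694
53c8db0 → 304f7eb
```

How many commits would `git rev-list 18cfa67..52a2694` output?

6

Reachable from 52a2694: {18cfa67, 270a56e, 2f1aaa4, 3896aed, 4236da8, 52a2694, 5ac0a46, 907862d, b63b7b5}.
Reachable from 18cfa67: {18cfa67, 2f1aaa4, b63b7b5}.
In 52a2694's history but not 18cfa67's: {270a56e, 3896aed, 4236da8, 52a2694, 5ac0a46, 907862d} — 6 commits.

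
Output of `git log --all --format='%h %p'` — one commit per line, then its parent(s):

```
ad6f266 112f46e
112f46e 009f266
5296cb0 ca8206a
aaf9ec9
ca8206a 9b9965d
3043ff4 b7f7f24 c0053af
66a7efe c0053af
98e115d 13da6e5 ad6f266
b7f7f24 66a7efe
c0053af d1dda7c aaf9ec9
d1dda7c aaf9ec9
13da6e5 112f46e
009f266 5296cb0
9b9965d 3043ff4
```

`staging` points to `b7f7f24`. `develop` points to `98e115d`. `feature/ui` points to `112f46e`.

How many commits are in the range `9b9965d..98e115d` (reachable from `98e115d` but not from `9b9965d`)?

Reachable from 98e115d: {009f266, 112f46e, 13da6e5, 3043ff4, 5296cb0, 66a7efe, 98e115d, 9b9965d, aaf9ec9, ad6f266, b7f7f24, c0053af, ca8206a, d1dda7c}.
Reachable from 9b9965d: {3043ff4, 66a7efe, 9b9965d, aaf9ec9, b7f7f24, c0053af, d1dda7c}.
In 98e115d's history but not 9b9965d's: {009f266, 112f46e, 13da6e5, 5296cb0, 98e115d, ad6f266, ca8206a} — 7 commits.

7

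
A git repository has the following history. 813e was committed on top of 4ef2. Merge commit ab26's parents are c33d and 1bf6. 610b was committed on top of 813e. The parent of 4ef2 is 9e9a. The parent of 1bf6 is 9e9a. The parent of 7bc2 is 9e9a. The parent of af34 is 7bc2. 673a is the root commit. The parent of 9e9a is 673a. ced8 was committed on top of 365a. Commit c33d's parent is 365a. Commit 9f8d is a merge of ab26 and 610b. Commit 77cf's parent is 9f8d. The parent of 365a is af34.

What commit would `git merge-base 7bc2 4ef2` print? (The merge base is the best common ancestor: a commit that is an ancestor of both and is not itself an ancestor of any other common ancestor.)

9e9a

Ancestors of 7bc2: {673a, 7bc2, 9e9a}.
Ancestors of 4ef2: {4ef2, 673a, 9e9a}.
Common ancestors: {673a, 9e9a}.
Among these, 9e9a is not an ancestor of any other common ancestor — it is the merge base.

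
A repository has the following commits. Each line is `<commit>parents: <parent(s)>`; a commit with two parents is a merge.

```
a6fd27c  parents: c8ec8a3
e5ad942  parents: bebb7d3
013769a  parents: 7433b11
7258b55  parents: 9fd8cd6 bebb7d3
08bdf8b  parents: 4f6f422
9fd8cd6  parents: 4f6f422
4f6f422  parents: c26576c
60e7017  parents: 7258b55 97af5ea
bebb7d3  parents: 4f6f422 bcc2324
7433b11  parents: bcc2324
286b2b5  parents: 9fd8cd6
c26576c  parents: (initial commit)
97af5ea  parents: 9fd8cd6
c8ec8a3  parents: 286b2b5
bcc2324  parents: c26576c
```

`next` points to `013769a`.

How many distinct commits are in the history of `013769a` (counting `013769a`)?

Walking parent pointers from 013769a: reachable set = {013769a, 7433b11, bcc2324, c26576c}.
That is 4 commits.

4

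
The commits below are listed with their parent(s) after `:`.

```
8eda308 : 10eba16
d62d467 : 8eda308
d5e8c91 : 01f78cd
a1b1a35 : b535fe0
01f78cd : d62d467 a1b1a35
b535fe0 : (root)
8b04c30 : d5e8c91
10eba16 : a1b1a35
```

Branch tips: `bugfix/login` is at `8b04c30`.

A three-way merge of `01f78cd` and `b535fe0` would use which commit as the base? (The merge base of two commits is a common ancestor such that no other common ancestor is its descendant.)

b535fe0

Ancestors of 01f78cd: {01f78cd, 10eba16, 8eda308, a1b1a35, b535fe0, d62d467}.
Ancestors of b535fe0: {b535fe0}.
Common ancestors: {b535fe0}.
The only common ancestor is b535fe0, so it is the merge base.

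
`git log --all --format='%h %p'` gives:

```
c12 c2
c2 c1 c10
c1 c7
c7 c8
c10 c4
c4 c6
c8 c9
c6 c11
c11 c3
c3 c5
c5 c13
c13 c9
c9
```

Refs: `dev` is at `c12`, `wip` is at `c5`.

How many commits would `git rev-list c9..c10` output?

7

Reachable from c10: {c10, c11, c13, c3, c4, c5, c6, c9}.
Reachable from c9: {c9}.
In c10's history but not c9's: {c10, c11, c13, c3, c4, c5, c6} — 7 commits.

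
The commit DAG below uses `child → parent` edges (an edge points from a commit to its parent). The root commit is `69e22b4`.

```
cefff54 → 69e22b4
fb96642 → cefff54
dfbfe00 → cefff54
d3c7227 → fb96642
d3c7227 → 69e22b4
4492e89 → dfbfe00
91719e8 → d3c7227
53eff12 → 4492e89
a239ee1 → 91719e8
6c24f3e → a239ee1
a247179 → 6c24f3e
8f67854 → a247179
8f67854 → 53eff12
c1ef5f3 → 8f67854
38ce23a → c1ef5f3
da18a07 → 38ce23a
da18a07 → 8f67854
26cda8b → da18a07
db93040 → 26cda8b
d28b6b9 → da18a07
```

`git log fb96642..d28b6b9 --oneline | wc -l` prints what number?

13

Reachable from d28b6b9: {38ce23a, 4492e89, 53eff12, 69e22b4, 6c24f3e, 8f67854, 91719e8, a239ee1, a247179, c1ef5f3, cefff54, d28b6b9, d3c7227, da18a07, dfbfe00, fb96642}.
Reachable from fb96642: {69e22b4, cefff54, fb96642}.
In d28b6b9's history but not fb96642's: {38ce23a, 4492e89, 53eff12, 6c24f3e, 8f67854, 91719e8, a239ee1, a247179, c1ef5f3, d28b6b9, d3c7227, da18a07, dfbfe00} — 13 commits.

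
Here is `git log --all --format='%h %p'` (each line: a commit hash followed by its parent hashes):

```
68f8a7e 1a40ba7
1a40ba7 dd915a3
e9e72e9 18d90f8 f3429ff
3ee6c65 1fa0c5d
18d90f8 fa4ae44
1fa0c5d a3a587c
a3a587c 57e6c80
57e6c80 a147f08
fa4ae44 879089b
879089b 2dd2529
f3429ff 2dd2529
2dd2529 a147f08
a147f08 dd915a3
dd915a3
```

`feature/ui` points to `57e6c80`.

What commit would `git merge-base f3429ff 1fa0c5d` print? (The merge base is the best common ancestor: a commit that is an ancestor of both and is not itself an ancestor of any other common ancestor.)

Ancestors of f3429ff: {2dd2529, a147f08, dd915a3, f3429ff}.
Ancestors of 1fa0c5d: {1fa0c5d, 57e6c80, a147f08, a3a587c, dd915a3}.
Common ancestors: {a147f08, dd915a3}.
Among these, a147f08 is not an ancestor of any other common ancestor — it is the merge base.

a147f08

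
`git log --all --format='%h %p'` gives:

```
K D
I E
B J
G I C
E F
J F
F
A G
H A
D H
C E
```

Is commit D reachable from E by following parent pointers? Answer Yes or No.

Ancestors of E: {E, F}.
D is not in that set, so it is not an ancestor of E.

No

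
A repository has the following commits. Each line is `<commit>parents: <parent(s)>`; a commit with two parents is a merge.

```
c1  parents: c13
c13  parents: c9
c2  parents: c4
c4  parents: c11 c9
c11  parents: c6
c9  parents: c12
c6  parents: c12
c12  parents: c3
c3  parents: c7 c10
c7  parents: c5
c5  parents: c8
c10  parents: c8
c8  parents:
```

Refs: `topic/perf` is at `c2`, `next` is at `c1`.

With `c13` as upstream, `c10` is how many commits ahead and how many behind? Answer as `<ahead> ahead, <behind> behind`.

Reachable from c10: {c10, c8}.
Reachable from c13: {c10, c12, c13, c3, c5, c7, c8, c9}.
Only in c10's history (ahead): {} — 0.
Only in c13's history (behind): {c12, c13, c3, c5, c7, c9} — 6.

0 ahead, 6 behind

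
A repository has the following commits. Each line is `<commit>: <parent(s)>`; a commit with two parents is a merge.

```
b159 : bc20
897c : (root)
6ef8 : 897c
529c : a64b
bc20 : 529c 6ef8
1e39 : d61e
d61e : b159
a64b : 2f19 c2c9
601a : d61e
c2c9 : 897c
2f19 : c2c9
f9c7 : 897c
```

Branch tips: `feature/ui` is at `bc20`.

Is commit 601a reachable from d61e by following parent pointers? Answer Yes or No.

Ancestors of d61e: {2f19, 529c, 6ef8, 897c, a64b, b159, bc20, c2c9, d61e}.
601a is not in that set, so it is not an ancestor of d61e.

No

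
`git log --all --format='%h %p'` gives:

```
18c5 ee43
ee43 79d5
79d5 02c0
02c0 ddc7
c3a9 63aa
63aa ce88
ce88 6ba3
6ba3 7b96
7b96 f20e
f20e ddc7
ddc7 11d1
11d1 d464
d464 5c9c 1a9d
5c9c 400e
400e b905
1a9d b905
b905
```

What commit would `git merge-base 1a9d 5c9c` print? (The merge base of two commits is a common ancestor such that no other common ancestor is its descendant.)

Ancestors of 1a9d: {1a9d, b905}.
Ancestors of 5c9c: {400e, 5c9c, b905}.
Common ancestors: {b905}.
The only common ancestor is b905, so it is the merge base.

b905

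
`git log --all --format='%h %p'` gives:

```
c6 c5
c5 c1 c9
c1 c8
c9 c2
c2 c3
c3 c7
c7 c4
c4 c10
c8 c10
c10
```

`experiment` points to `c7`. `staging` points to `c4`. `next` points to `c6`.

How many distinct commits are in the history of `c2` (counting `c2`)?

5

Walking parent pointers from c2: reachable set = {c10, c2, c3, c4, c7}.
That is 5 commits.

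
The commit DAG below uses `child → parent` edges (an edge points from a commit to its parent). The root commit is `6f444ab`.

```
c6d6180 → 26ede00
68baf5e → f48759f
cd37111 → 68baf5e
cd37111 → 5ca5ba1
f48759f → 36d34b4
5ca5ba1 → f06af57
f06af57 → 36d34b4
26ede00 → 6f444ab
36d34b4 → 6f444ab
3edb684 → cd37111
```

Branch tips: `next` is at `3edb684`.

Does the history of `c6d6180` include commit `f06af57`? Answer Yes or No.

No

Ancestors of c6d6180: {26ede00, 6f444ab, c6d6180}.
f06af57 is not in that set, so it is not an ancestor of c6d6180.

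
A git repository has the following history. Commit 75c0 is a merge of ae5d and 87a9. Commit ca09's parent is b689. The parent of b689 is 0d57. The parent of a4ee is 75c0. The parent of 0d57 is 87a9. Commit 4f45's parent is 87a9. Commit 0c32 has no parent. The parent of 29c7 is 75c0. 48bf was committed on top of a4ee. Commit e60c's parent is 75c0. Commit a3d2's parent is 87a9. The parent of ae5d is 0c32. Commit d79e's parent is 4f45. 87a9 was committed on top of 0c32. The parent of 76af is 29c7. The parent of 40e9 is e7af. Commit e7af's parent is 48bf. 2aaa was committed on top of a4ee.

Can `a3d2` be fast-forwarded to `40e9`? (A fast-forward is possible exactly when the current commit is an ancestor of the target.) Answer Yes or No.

A fast-forward from a3d2 to 40e9 is possible iff a3d2 is an ancestor of 40e9.
Ancestors of 40e9: {0c32, 40e9, 48bf, 75c0, 87a9, a4ee, ae5d, e7af}.
a3d2 is not among them, so fast-forward is not possible.

No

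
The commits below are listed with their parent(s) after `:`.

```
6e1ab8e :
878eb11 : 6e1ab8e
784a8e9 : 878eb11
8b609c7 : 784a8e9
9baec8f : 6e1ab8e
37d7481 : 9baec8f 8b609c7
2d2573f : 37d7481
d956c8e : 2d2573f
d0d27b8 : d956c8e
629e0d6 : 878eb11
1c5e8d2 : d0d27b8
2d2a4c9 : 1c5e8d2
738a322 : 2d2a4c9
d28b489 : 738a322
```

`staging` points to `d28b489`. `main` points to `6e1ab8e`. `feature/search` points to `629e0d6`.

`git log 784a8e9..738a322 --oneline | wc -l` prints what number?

Reachable from 738a322: {1c5e8d2, 2d2573f, 2d2a4c9, 37d7481, 6e1ab8e, 738a322, 784a8e9, 878eb11, 8b609c7, 9baec8f, d0d27b8, d956c8e}.
Reachable from 784a8e9: {6e1ab8e, 784a8e9, 878eb11}.
In 738a322's history but not 784a8e9's: {1c5e8d2, 2d2573f, 2d2a4c9, 37d7481, 738a322, 8b609c7, 9baec8f, d0d27b8, d956c8e} — 9 commits.

9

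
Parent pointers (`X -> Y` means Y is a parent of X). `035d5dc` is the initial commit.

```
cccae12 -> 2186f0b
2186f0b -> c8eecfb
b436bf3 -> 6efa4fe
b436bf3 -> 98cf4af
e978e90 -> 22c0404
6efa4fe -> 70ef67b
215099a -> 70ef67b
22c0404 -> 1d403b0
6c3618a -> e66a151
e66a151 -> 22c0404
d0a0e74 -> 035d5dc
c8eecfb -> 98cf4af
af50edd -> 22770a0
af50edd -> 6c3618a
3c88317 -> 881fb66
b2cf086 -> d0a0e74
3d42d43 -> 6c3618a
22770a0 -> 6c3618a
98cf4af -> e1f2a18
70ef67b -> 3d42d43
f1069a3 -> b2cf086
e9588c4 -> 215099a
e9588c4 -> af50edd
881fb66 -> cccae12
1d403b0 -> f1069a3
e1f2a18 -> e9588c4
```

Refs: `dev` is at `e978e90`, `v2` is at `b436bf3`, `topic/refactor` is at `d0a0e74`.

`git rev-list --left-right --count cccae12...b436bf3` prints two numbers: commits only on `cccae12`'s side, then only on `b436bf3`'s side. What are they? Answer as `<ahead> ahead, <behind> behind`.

Reachable from cccae12: {035d5dc, 1d403b0, 215099a, 2186f0b, 22770a0, 22c0404, 3d42d43, 6c3618a, 70ef67b, 98cf4af, af50edd, b2cf086, c8eecfb, cccae12, d0a0e74, e1f2a18, e66a151, e9588c4, f1069a3}.
Reachable from b436bf3: {035d5dc, 1d403b0, 215099a, 22770a0, 22c0404, 3d42d43, 6c3618a, 6efa4fe, 70ef67b, 98cf4af, af50edd, b2cf086, b436bf3, d0a0e74, e1f2a18, e66a151, e9588c4, f1069a3}.
Only in cccae12's history (ahead): {2186f0b, c8eecfb, cccae12} — 3.
Only in b436bf3's history (behind): {6efa4fe, b436bf3} — 2.

3 ahead, 2 behind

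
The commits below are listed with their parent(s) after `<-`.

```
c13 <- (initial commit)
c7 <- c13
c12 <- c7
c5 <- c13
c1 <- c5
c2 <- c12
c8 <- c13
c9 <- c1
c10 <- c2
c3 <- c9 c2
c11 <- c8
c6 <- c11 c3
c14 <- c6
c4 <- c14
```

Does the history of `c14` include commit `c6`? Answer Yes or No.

Yes

Ancestors of c14 (commits reachable by following parents): {c1, c11, c12, c13, c14, c2, c3, c5, c6, c7, c8, c9}.
c6 is in that set, so it is an ancestor of c14.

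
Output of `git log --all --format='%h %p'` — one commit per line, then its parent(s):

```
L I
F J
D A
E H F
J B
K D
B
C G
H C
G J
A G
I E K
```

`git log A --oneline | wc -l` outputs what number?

Walking parent pointers from A: reachable set = {A, B, G, J}.
That is 4 commits.

4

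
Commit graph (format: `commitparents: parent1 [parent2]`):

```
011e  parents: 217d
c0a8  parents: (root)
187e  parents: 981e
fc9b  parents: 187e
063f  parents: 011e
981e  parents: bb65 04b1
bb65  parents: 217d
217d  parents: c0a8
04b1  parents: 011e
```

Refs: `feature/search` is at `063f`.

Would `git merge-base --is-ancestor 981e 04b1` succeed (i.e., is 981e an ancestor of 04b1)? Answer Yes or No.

Ancestors of 04b1: {011e, 04b1, 217d, c0a8}.
981e is not in that set, so it is not an ancestor of 04b1.

No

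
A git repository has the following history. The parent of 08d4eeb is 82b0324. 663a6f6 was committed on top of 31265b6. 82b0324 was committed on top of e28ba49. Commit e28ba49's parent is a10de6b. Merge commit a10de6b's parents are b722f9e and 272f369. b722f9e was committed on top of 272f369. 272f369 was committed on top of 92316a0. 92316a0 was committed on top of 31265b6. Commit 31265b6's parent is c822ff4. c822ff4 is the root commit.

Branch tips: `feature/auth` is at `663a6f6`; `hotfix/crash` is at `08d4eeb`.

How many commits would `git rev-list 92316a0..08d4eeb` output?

Reachable from 08d4eeb: {08d4eeb, 272f369, 31265b6, 82b0324, 92316a0, a10de6b, b722f9e, c822ff4, e28ba49}.
Reachable from 92316a0: {31265b6, 92316a0, c822ff4}.
In 08d4eeb's history but not 92316a0's: {08d4eeb, 272f369, 82b0324, a10de6b, b722f9e, e28ba49} — 6 commits.

6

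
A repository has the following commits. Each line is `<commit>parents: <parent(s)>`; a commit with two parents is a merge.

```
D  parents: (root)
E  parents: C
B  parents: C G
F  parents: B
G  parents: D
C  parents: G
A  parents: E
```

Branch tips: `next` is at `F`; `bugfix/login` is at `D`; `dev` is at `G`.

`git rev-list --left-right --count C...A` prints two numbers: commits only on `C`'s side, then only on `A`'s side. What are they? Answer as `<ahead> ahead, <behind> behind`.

0 ahead, 2 behind

Reachable from C: {C, D, G}.
Reachable from A: {A, C, D, E, G}.
Only in C's history (ahead): {} — 0.
Only in A's history (behind): {A, E} — 2.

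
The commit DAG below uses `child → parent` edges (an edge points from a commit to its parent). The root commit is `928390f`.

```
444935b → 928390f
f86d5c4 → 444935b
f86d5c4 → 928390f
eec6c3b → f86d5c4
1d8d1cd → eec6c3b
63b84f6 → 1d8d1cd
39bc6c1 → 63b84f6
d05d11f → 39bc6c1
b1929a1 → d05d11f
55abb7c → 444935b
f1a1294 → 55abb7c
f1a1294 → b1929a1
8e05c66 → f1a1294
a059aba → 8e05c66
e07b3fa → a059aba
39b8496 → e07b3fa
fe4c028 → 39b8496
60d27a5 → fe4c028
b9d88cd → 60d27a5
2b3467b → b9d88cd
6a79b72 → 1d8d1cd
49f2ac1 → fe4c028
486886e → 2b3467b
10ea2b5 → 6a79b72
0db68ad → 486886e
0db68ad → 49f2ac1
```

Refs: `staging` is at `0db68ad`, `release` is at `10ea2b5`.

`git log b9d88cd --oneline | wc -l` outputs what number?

18

Walking parent pointers from b9d88cd: reachable set = {1d8d1cd, 39b8496, 39bc6c1, 444935b, 55abb7c, 60d27a5, 63b84f6, 8e05c66, 928390f, a059aba, b1929a1, b9d88cd, d05d11f, e07b3fa, eec6c3b, f1a1294, f86d5c4, fe4c028}.
That is 18 commits.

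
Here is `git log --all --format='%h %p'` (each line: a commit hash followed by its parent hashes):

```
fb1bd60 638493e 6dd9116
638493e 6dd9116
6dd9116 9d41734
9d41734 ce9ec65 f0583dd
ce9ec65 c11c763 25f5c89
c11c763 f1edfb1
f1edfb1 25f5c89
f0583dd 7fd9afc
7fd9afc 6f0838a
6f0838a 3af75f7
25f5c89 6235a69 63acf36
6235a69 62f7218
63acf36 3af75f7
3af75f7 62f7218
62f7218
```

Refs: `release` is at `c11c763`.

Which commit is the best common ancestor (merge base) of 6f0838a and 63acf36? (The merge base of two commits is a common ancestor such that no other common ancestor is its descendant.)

3af75f7

Ancestors of 6f0838a: {3af75f7, 62f7218, 6f0838a}.
Ancestors of 63acf36: {3af75f7, 62f7218, 63acf36}.
Common ancestors: {3af75f7, 62f7218}.
Among these, 3af75f7 is not an ancestor of any other common ancestor — it is the merge base.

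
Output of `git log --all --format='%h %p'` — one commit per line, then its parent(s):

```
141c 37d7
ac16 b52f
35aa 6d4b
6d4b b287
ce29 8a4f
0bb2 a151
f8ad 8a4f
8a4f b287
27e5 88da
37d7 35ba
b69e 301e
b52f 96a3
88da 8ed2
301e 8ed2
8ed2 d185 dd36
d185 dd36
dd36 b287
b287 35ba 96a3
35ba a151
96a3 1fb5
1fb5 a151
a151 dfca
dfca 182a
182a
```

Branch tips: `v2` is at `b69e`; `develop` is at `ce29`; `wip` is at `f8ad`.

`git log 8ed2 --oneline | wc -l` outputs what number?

10

Walking parent pointers from 8ed2: reachable set = {182a, 1fb5, 35ba, 8ed2, 96a3, a151, b287, d185, dd36, dfca}.
That is 10 commits.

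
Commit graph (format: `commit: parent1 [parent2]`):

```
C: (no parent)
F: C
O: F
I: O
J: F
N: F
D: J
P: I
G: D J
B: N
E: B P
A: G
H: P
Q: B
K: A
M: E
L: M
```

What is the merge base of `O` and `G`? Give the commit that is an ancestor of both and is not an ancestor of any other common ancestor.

Ancestors of O: {C, F, O}.
Ancestors of G: {C, D, F, G, J}.
Common ancestors: {C, F}.
Among these, F is not an ancestor of any other common ancestor — it is the merge base.

F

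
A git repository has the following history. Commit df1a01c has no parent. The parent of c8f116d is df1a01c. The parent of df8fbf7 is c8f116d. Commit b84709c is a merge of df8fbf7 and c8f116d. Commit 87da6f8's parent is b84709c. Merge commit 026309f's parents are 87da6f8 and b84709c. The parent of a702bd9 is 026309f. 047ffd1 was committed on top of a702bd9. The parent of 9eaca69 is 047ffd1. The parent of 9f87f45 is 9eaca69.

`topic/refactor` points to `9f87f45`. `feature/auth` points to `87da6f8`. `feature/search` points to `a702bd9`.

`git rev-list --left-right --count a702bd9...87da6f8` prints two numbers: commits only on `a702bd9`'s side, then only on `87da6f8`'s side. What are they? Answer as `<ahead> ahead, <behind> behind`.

2 ahead, 0 behind

Reachable from a702bd9: {026309f, 87da6f8, a702bd9, b84709c, c8f116d, df1a01c, df8fbf7}.
Reachable from 87da6f8: {87da6f8, b84709c, c8f116d, df1a01c, df8fbf7}.
Only in a702bd9's history (ahead): {026309f, a702bd9} — 2.
Only in 87da6f8's history (behind): {} — 0.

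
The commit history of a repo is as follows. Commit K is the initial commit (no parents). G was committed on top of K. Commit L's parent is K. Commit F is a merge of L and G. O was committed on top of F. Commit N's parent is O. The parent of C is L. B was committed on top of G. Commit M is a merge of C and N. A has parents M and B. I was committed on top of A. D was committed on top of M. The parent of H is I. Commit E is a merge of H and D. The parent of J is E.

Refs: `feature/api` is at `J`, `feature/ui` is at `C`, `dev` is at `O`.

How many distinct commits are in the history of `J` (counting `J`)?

15

Walking parent pointers from J: reachable set = {A, B, C, D, E, F, G, H, I, J, K, L, M, N, O}.
That is 15 commits.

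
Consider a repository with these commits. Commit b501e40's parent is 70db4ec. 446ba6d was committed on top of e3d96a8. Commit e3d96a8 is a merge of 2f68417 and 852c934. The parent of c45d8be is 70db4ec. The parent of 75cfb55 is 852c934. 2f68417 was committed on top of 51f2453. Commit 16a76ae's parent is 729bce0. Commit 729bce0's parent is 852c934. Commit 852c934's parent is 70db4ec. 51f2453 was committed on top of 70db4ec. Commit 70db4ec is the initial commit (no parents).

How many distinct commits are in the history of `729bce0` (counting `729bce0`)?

Walking parent pointers from 729bce0: reachable set = {70db4ec, 729bce0, 852c934}.
That is 3 commits.

3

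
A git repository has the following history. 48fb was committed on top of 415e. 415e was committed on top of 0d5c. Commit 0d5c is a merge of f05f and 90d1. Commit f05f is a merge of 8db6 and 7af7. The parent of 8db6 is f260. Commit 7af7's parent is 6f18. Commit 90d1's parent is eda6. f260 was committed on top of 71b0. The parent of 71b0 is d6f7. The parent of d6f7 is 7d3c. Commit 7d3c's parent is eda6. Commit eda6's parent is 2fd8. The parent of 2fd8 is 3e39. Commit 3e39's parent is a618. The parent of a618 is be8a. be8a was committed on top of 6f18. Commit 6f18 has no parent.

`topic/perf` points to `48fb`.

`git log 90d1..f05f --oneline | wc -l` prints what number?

7

Reachable from f05f: {2fd8, 3e39, 6f18, 71b0, 7af7, 7d3c, 8db6, a618, be8a, d6f7, eda6, f05f, f260}.
Reachable from 90d1: {2fd8, 3e39, 6f18, 90d1, a618, be8a, eda6}.
In f05f's history but not 90d1's: {71b0, 7af7, 7d3c, 8db6, d6f7, f05f, f260} — 7 commits.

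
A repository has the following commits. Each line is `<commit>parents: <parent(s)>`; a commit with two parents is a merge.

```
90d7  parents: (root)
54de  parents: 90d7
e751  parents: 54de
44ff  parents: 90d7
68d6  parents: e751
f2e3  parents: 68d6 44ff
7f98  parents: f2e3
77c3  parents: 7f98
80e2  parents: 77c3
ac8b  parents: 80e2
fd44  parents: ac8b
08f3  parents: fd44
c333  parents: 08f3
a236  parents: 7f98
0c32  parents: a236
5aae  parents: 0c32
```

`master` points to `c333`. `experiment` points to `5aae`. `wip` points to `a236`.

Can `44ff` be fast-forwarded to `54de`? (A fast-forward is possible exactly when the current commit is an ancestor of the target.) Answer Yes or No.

A fast-forward from 44ff to 54de is possible iff 44ff is an ancestor of 54de.
Ancestors of 54de: {54de, 90d7}.
44ff is not among them, so fast-forward is not possible.

No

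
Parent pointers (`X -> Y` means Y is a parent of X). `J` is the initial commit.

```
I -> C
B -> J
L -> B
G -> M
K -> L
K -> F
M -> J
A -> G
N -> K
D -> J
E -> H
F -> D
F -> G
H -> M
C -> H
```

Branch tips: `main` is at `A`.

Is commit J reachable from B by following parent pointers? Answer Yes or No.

Yes

Ancestors of B (commits reachable by following parents): {B, J}.
J is in that set, so it is an ancestor of B.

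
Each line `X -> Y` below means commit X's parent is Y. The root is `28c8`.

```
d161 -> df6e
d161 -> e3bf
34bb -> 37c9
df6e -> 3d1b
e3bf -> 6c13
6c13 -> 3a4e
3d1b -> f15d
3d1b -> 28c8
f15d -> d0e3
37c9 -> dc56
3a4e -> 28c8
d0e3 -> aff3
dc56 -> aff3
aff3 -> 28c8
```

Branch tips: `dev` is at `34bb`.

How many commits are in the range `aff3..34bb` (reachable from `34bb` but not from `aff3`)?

3

Reachable from 34bb: {28c8, 34bb, 37c9, aff3, dc56}.
Reachable from aff3: {28c8, aff3}.
In 34bb's history but not aff3's: {34bb, 37c9, dc56} — 3 commits.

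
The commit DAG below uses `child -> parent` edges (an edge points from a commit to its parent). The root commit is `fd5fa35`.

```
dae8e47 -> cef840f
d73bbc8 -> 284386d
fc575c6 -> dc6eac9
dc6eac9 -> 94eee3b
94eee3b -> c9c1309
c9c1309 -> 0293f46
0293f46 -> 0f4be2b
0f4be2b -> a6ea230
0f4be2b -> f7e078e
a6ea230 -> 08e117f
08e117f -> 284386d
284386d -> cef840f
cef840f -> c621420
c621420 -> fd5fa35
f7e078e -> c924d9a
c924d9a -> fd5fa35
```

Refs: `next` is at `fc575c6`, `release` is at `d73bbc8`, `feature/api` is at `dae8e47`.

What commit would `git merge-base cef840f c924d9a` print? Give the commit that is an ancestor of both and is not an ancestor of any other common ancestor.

fd5fa35

Ancestors of cef840f: {c621420, cef840f, fd5fa35}.
Ancestors of c924d9a: {c924d9a, fd5fa35}.
Common ancestors: {fd5fa35}.
The only common ancestor is fd5fa35, so it is the merge base.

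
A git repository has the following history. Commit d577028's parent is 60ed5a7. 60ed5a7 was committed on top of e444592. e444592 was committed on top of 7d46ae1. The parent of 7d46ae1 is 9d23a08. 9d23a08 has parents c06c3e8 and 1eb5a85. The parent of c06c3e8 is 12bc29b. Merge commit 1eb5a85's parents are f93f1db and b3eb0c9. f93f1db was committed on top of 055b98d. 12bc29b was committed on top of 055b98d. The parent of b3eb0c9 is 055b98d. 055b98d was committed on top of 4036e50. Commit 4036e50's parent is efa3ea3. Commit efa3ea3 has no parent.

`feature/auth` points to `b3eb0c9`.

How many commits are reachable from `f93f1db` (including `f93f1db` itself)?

4

Walking parent pointers from f93f1db: reachable set = {055b98d, 4036e50, efa3ea3, f93f1db}.
That is 4 commits.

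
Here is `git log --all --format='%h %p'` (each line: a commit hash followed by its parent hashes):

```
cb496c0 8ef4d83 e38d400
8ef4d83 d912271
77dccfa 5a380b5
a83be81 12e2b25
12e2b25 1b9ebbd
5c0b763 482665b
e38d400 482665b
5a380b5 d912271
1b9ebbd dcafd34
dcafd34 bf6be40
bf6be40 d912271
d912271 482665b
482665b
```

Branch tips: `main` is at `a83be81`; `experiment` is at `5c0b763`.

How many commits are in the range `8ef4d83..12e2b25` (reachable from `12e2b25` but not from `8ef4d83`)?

Reachable from 12e2b25: {12e2b25, 1b9ebbd, 482665b, bf6be40, d912271, dcafd34}.
Reachable from 8ef4d83: {482665b, 8ef4d83, d912271}.
In 12e2b25's history but not 8ef4d83's: {12e2b25, 1b9ebbd, bf6be40, dcafd34} — 4 commits.

4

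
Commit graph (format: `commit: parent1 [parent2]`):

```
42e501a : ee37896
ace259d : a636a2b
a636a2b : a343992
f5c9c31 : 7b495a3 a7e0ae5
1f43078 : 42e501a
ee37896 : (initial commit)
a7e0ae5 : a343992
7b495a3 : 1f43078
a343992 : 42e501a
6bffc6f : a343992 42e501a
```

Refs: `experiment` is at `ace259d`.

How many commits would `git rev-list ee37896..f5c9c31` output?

Reachable from f5c9c31: {1f43078, 42e501a, 7b495a3, a343992, a7e0ae5, ee37896, f5c9c31}.
Reachable from ee37896: {ee37896}.
In f5c9c31's history but not ee37896's: {1f43078, 42e501a, 7b495a3, a343992, a7e0ae5, f5c9c31} — 6 commits.

6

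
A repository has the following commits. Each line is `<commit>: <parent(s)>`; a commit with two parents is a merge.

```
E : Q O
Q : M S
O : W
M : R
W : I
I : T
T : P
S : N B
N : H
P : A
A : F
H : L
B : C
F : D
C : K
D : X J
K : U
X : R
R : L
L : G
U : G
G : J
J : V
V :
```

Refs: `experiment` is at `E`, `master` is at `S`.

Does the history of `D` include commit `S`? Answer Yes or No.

Ancestors of D: {D, G, J, L, R, V, X}.
S is not in that set, so it is not an ancestor of D.

No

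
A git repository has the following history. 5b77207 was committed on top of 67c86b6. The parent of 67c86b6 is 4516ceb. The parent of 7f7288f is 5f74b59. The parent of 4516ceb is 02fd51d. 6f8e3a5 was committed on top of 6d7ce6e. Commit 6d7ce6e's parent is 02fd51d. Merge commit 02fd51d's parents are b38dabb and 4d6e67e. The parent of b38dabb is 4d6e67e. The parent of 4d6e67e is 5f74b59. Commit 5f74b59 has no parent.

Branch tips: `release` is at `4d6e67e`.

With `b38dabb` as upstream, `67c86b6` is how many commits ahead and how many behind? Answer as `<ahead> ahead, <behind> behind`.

3 ahead, 0 behind

Reachable from 67c86b6: {02fd51d, 4516ceb, 4d6e67e, 5f74b59, 67c86b6, b38dabb}.
Reachable from b38dabb: {4d6e67e, 5f74b59, b38dabb}.
Only in 67c86b6's history (ahead): {02fd51d, 4516ceb, 67c86b6} — 3.
Only in b38dabb's history (behind): {} — 0.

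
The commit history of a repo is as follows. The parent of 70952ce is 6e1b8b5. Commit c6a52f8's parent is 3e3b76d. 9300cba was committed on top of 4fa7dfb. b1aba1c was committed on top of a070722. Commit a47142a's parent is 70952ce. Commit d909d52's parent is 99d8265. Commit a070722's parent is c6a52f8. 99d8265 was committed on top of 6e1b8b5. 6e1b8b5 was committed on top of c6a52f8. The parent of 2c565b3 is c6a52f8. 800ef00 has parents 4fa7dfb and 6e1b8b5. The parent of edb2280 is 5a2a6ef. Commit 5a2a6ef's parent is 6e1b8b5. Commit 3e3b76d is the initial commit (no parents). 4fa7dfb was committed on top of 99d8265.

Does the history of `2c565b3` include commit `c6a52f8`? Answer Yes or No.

Ancestors of 2c565b3 (commits reachable by following parents): {2c565b3, 3e3b76d, c6a52f8}.
c6a52f8 is in that set, so it is an ancestor of 2c565b3.

Yes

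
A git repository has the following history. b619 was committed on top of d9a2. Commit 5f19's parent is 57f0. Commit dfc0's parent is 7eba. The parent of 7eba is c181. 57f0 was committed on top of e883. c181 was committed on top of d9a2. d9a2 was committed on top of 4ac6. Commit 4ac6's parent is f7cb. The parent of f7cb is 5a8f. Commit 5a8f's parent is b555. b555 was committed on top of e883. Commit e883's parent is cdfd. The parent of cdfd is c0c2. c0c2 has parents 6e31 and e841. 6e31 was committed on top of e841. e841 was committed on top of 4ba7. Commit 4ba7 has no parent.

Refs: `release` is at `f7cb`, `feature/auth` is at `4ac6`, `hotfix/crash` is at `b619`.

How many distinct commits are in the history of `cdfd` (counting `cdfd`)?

Walking parent pointers from cdfd: reachable set = {4ba7, 6e31, c0c2, cdfd, e841}.
That is 5 commits.

5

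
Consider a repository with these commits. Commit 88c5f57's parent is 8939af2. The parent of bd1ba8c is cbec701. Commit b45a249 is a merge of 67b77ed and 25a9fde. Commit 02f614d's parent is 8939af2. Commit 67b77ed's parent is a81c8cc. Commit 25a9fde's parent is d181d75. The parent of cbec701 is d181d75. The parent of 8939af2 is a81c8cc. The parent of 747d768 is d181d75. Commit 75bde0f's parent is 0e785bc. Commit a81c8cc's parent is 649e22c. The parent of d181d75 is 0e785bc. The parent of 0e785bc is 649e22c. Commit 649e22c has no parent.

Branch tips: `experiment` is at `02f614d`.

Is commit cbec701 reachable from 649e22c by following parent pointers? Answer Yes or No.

Ancestors of 649e22c: {649e22c}.
cbec701 is not in that set, so it is not an ancestor of 649e22c.

No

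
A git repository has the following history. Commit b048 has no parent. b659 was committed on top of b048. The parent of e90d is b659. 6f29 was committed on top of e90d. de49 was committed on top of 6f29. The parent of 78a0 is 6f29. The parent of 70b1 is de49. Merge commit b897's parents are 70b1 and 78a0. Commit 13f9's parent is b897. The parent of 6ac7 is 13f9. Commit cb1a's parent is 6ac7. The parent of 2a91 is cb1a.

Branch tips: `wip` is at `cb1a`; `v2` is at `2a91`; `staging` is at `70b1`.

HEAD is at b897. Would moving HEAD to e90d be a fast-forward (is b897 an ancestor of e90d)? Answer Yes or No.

A fast-forward from b897 to e90d is possible iff b897 is an ancestor of e90d.
Ancestors of e90d: {b048, b659, e90d}.
b897 is not among them, so fast-forward is not possible.

No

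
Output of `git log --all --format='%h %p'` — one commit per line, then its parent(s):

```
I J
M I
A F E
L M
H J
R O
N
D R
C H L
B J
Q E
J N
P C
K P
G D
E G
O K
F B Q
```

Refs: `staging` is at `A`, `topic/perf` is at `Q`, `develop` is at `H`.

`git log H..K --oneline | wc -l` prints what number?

6

Reachable from K: {C, H, I, J, K, L, M, N, P}.
Reachable from H: {H, J, N}.
In K's history but not H's: {C, I, K, L, M, P} — 6 commits.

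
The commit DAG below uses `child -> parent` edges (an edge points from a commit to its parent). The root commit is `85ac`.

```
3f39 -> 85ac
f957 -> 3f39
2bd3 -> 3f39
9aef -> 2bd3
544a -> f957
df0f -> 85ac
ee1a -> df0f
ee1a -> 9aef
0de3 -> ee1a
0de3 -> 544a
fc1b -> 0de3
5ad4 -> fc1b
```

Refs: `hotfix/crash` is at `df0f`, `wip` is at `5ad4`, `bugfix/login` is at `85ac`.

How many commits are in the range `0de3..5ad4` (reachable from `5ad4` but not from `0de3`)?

2

Reachable from 5ad4: {0de3, 2bd3, 3f39, 544a, 5ad4, 85ac, 9aef, df0f, ee1a, f957, fc1b}.
Reachable from 0de3: {0de3, 2bd3, 3f39, 544a, 85ac, 9aef, df0f, ee1a, f957}.
In 5ad4's history but not 0de3's: {5ad4, fc1b} — 2 commits.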